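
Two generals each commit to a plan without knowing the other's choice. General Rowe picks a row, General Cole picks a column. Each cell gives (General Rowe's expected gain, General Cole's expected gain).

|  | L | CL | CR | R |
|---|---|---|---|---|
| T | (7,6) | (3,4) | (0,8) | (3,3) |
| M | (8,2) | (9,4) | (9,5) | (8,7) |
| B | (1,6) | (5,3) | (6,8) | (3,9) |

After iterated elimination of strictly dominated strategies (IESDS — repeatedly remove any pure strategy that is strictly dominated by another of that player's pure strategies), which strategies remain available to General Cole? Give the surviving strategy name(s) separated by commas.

R

For General Rowe, M strictly dominates T on the remaining columns (L: 8>7, CL: 9>3, CR: 9>0, R: 8>3); eliminate T.
General Rowe's strategy B is strictly dominated by M (L: 8>1, CL: 9>5, CR: 9>6, R: 8>3) and is removed.
General Cole's strategy L is strictly dominated by CL (M: 4>2) and is removed.
Column CL is eliminated: CR beats it against every remaining row (M: 5>4).
Column CR is eliminated: R beats it against every remaining row (M: 7>5).
Among the remaining strategies, none is strictly dominated by another pure strategy of the same player, so the elimination stops.
Surviving strategies — General Rowe: {M}; General Cole: {R}.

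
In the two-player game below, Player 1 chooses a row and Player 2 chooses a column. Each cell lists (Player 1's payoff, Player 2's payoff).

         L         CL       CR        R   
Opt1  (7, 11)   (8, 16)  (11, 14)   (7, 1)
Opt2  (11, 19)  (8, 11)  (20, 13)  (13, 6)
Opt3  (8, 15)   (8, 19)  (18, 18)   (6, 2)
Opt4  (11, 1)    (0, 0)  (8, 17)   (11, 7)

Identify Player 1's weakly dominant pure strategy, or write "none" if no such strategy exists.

Opt2

Opt2 vs Opt1: L: 11>7, CL: 8=8, CR: 20>11, R: 13>7.
Opt2 vs Opt3: L: 11>8, CL: 8=8, CR: 20>18, R: 13>6.
Opt2 vs Opt4: L: 11=11, CL: 8>0, CR: 20>8, R: 13>11.
Opt2 is at least as good as every other strategy against every opponent action, so it is weakly dominant.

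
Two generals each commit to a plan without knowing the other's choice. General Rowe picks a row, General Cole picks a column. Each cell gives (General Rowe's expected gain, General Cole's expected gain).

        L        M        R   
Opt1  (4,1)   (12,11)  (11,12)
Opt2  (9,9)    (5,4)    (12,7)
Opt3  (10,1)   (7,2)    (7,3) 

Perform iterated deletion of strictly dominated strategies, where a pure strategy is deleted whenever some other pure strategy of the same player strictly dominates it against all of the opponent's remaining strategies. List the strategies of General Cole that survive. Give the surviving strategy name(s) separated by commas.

For General Cole, R strictly dominates M on the remaining rows (Opt1: 12>11, Opt2: 7>4, Opt3: 3>2); eliminate M.
For General Rowe, Opt2 strictly dominates Opt1 on the remaining columns (L: 9>4, R: 12>11); eliminate Opt1.
Among the remaining strategies, none is strictly dominated by another pure strategy of the same player, so the elimination stops.
Surviving strategies — General Rowe: {Opt2, Opt3}; General Cole: {L, R}.

L, R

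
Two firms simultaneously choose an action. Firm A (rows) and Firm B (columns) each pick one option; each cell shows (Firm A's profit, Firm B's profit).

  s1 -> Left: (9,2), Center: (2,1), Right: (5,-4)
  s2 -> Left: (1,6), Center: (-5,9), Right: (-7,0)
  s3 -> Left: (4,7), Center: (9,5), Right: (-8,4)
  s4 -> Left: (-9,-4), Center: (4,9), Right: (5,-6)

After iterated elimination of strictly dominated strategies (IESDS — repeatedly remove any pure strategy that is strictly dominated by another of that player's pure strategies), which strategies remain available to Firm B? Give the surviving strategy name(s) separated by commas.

Firm A's strategy s2 is strictly dominated by s1 (Left: 9>1, Center: 2>-5, Right: 5>-7) and is removed.
Column Right is eliminated: Left beats it against every remaining row (s1: 2>-4, s3: 7>4, s4: -4>-6).
Row s4 is eliminated: s3 beats it against every remaining column (Left: 4>-9, Center: 9>4).
Column Center is eliminated: Left beats it against every remaining row (s1: 2>1, s3: 7>5).
Row s3 is eliminated: s1 beats it against every remaining column (Left: 9>4).
Among the remaining strategies, none is strictly dominated by another pure strategy of the same player, so the elimination stops.
Surviving strategies — Firm A: {s1}; Firm B: {Left}.

Left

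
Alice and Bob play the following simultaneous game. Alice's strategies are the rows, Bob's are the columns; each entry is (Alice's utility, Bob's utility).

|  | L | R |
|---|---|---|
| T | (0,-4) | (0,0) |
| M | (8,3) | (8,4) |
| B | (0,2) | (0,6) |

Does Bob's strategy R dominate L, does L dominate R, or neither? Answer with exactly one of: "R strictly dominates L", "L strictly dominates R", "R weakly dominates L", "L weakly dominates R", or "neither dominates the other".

R strictly dominates L

Compare R to L across every action of Alice: T: 0>-4, M: 4>3, B: 6>2.
R gives a strictly higher payoff against every action of Alice, so R strictly dominates L.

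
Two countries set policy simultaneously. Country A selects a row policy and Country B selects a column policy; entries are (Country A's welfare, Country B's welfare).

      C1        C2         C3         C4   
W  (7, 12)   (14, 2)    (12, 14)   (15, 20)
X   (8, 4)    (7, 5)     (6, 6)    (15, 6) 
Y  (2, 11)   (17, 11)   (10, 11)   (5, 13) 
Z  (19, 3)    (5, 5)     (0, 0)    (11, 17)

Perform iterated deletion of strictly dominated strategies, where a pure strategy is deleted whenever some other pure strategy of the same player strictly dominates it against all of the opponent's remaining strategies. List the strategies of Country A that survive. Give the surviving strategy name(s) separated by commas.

Column C1 is eliminated: C4 beats it against every remaining row (W: 20>12, X: 6>4, Y: 13>11, Z: 17>3).
Country A's strategy Z is strictly dominated by W (C2: 14>5, C3: 12>0, C4: 15>11) and is removed.
Column C2 is eliminated: C4 beats it against every remaining row (W: 20>2, X: 6>5, Y: 13>11).
Country A's strategy Y is strictly dominated by W (C3: 12>10, C4: 15>5) and is removed.
Among the remaining strategies, none is strictly dominated by another pure strategy of the same player, so the elimination stops.
Surviving strategies — Country A: {W, X}; Country B: {C3, C4}.

W, X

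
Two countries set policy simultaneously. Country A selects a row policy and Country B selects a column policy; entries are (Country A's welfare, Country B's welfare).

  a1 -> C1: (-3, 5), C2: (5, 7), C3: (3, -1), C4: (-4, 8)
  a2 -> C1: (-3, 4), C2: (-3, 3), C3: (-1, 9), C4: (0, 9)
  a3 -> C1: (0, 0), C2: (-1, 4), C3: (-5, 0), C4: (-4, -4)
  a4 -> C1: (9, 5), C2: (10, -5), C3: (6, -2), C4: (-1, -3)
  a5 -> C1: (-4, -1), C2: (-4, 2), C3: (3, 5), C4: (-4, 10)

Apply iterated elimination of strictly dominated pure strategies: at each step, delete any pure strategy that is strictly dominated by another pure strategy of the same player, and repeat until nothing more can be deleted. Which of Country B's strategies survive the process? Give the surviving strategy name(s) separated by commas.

C1, C3, C4

Row a1 is eliminated: a4 beats it against every remaining column (C1: 9>-3, C2: 10>5, C3: 6>3, C4: -1>-4).
Row a3 is eliminated: a4 beats it against every remaining column (C1: 9>0, C2: 10>-1, C3: 6>-5, C4: -1>-4).
For Country A, a4 strictly dominates a5 on the remaining columns (C1: 9>-4, C2: 10>-4, C3: 6>3, C4: -1>-4); eliminate a5.
For Country B, C1 strictly dominates C2 on the remaining rows (a2: 4>3, a4: 5>-5); eliminate C2.
Among the remaining strategies, none is strictly dominated by another pure strategy of the same player, so the elimination stops.
Surviving strategies — Country A: {a2, a4}; Country B: {C1, C3, C4}.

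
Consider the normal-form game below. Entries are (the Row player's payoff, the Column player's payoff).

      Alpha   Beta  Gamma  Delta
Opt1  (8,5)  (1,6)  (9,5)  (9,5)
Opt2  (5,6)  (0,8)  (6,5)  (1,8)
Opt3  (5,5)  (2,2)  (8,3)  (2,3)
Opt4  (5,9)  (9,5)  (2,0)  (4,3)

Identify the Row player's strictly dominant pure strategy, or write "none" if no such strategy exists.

none

Opt1 fails to dominate Opt3 at Beta (1<2).
Opt2 fails to dominate Opt1 at Alpha (5<8).
Opt3 fails to dominate Opt1 at Alpha (5<8).
Opt4 fails to dominate Opt1 at Alpha (5<8).
No single strategy dominates all the others.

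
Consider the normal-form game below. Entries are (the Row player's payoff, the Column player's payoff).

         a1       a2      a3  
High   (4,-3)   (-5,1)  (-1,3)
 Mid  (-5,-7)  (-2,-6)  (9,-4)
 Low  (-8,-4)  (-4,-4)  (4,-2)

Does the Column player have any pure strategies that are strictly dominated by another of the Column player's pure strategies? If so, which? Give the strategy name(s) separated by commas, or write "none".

a1 is strictly dominated by a3 (High: 3>-3, Mid: -4>-7, Low: -2>-4).
a2: dominated, since a3 does at least as well everywhere (High: 3>1, Mid: -4>-6, Low: -2>-4).
Nothing dominates a3: a1 at High (3>-3); a2 at High (3>1).

a1, a2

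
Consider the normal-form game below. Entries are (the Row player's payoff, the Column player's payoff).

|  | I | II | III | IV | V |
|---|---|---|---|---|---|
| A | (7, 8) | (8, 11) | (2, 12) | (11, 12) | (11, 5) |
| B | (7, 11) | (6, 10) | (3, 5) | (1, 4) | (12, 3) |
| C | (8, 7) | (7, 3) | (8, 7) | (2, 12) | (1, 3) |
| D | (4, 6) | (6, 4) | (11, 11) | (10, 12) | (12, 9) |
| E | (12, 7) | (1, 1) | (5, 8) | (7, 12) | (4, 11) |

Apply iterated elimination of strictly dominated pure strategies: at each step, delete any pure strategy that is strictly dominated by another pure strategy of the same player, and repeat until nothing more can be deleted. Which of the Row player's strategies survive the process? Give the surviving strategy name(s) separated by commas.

The Column player's strategy V is strictly dominated by IV (A: 12>5, B: 4>3, C: 12>3, D: 12>9, E: 12>11) and is removed.
The Row player's strategy B is strictly dominated by C (I: 8>7, II: 7>6, III: 8>3, IV: 2>1) and is removed.
The Column player's strategy I is strictly dominated by IV (A: 12>8, C: 12>7, D: 12>6, E: 12>7) and is removed.
Row E is eliminated: D beats it against every remaining column (II: 6>1, III: 11>5, IV: 10>7).
Column II is eliminated: III beats it against every remaining row (A: 12>11, C: 7>3, D: 11>4).
The Row player's strategy C is strictly dominated by D (III: 11>8, IV: 10>2) and is removed.
Among the remaining strategies, none is strictly dominated by another pure strategy of the same player, so the elimination stops.
Surviving strategies — the Row player: {A, D}; the Column player: {III, IV}.

A, D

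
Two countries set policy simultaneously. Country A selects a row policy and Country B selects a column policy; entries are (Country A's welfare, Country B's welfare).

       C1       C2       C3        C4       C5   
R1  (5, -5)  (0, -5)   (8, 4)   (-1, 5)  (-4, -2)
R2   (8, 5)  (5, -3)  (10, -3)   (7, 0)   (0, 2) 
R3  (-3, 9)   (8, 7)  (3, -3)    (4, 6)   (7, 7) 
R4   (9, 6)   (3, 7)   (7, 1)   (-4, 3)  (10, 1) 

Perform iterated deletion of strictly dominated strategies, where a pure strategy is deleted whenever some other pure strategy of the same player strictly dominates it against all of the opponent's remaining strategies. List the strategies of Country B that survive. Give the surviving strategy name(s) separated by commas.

Country A's strategy R1 is strictly dominated by R2 (C1: 8>5, C2: 5>0, C3: 10>8, C4: 7>-1, C5: 0>-4) and is removed.
Country B's strategy C3 is strictly dominated by C1 (R2: 5>-3, R3: 9>-3, R4: 6>1) and is removed.
Column C4 is eliminated: C1 beats it against every remaining row (R2: 5>0, R3: 9>6, R4: 6>3).
For Country B, C1 strictly dominates C5 on the remaining rows (R2: 5>2, R3: 9>7, R4: 6>1); eliminate C5.
Among the remaining strategies, none is strictly dominated by another pure strategy of the same player, so the elimination stops.
Surviving strategies — Country A: {R2, R3, R4}; Country B: {C1, C2}.

C1, C2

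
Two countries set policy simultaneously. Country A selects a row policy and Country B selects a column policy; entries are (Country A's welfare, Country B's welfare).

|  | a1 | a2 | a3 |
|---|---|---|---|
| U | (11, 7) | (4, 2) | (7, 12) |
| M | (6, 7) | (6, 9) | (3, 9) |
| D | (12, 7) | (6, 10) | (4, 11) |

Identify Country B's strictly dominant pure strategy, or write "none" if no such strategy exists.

none

a1 fails to dominate a2 at M (7<9).
a2 fails to dominate a1 at U (2<7).
a3 fails to dominate a2 at M (9=9).
No single strategy dominates all the others.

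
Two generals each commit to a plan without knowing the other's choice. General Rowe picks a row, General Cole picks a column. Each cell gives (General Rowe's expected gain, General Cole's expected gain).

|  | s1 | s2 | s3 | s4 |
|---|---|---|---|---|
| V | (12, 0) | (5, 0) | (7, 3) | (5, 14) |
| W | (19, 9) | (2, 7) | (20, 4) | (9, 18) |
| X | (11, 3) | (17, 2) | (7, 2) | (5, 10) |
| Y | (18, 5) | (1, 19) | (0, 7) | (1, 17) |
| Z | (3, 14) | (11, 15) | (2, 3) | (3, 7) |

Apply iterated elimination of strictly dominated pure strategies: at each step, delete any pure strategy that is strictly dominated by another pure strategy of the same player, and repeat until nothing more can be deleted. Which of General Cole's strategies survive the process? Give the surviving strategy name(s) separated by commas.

s4

For General Rowe, W strictly dominates Y on the remaining columns (s1: 19>18, s2: 2>1, s3: 20>0, s4: 9>1); eliminate Y.
For General Rowe, X strictly dominates Z on the remaining columns (s1: 11>3, s2: 17>11, s3: 7>2, s4: 5>3); eliminate Z.
Column s1 is eliminated: s4 beats it against every remaining row (V: 14>0, W: 18>9, X: 10>3).
General Cole's strategy s2 is strictly dominated by s4 (V: 14>0, W: 18>7, X: 10>2) and is removed.
For General Rowe, W strictly dominates V on the remaining columns (s3: 20>7, s4: 9>5); eliminate V.
For General Rowe, W strictly dominates X on the remaining columns (s3: 20>7, s4: 9>5); eliminate X.
Column s3 is eliminated: s4 beats it against every remaining row (W: 18>4).
Among the remaining strategies, none is strictly dominated by another pure strategy of the same player, so the elimination stops.
Surviving strategies — General Rowe: {W}; General Cole: {s4}.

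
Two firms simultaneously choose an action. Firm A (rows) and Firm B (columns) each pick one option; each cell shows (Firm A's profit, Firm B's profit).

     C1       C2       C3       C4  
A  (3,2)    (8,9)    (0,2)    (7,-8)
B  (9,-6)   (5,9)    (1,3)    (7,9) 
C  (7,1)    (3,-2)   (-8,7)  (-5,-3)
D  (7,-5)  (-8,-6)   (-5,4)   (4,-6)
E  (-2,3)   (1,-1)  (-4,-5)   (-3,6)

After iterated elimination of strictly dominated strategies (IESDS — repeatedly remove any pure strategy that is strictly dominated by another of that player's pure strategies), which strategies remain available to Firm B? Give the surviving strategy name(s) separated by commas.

C2, C4

For Firm A, B strictly dominates C on the remaining columns (C1: 9>7, C2: 5>3, C3: 1>-8, C4: 7>-5); eliminate C.
Firm A's strategy D is strictly dominated by B (C1: 9>7, C2: 5>-8, C3: 1>-5, C4: 7>4) and is removed.
Firm A's strategy E is strictly dominated by A (C1: 3>-2, C2: 8>1, C3: 0>-4, C4: 7>-3) and is removed.
For Firm B, C2 strictly dominates C1 on the remaining rows (A: 9>2, B: 9>-6); eliminate C1.
Firm B's strategy C3 is strictly dominated by C2 (A: 9>2, B: 9>3) and is removed.
Among the remaining strategies, none is strictly dominated by another pure strategy of the same player, so the elimination stops.
Surviving strategies — Firm A: {A, B}; Firm B: {C2, C4}.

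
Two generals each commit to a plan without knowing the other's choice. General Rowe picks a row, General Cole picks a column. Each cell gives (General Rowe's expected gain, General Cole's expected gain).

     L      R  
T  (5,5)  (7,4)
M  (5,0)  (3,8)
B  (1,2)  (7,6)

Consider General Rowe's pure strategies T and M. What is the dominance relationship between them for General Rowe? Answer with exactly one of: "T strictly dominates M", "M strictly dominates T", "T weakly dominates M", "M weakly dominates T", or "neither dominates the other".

T weakly dominates M

Compare T to M across each choice by General Cole: L: 5=5, R: 7>3.
T is at least as good everywhere and strictly better somewhere (tied only at L), so T weakly but not strictly dominates M.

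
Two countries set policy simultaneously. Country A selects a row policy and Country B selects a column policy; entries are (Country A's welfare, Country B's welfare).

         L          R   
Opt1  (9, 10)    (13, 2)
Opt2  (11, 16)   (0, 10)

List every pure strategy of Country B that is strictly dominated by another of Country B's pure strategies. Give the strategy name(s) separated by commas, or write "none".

L is not dominated — it holds its own against R at Opt1 (10>2).
L strictly dominates R — Opt1: 10>2, Opt2: 16>10.

R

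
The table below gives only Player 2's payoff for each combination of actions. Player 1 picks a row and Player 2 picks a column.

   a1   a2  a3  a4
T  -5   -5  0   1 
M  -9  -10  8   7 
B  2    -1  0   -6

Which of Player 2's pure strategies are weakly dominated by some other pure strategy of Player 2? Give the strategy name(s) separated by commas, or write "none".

a2

a1 is not dominated — it holds its own against a2 at M (-9>-10); a3 at B (2>0); a4 at B (2>-6).
a2 is weakly dominated by a1 (T: -5=-5, M: -9>-10, B: 2>-1).
Nothing dominates a3: a1 at T (0>-5); a2 at T (0>-5); a4 at M (8>7).
a4 is not dominated — it holds its own against a1 at T (1>-5); a2 at T (1>-5); a3 at T (1>0).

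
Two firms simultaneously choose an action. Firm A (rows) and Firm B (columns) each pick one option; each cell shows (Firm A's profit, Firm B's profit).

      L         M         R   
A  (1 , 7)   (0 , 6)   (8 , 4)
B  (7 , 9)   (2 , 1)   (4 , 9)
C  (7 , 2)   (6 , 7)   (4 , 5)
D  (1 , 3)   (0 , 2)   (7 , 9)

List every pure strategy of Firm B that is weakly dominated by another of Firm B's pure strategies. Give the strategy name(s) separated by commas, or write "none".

none

L: no other strategy beats it everywhere (M at A (7>6); R at A (7>4)).
Nothing dominates M: L at C (7>2); R at A (6>4).
R is not dominated — it holds its own against L at C (5>2); M at B (9>1).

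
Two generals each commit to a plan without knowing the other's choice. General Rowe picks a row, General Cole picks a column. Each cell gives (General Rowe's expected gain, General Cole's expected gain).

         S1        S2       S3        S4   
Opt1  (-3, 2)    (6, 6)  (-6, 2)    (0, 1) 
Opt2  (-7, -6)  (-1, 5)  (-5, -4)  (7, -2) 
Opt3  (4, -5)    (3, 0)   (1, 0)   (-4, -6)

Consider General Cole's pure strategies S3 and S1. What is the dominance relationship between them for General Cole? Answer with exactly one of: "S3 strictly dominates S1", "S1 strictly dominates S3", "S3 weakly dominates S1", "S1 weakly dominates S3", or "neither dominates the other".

S3's payoffs vs S1's, by General Rowe's action — Opt1: 2=2, Opt2: -4>-6, Opt3: 0>-5.
S3 is at least as good everywhere and strictly better somewhere (tied only at Opt1), so S3 weakly but not strictly dominates S1.

S3 weakly dominates S1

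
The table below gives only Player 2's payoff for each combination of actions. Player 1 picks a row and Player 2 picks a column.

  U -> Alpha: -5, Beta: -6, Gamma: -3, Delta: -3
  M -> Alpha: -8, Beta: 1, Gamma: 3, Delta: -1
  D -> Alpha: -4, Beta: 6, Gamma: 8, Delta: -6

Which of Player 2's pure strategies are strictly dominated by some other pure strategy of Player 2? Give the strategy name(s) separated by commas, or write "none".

Alpha: dominated, since Gamma does at least as well everywhere (U: -3>-5, M: 3>-8, D: 8>-4).
Gamma strictly dominates Beta — U: -3>-6, M: 3>1, D: 8>6.
Nothing dominates Gamma: Alpha at U (-3>-5); Beta at U (-3>-6); Delta at U (-3=-3).
Delta is not dominated — it holds its own against Alpha at U (-3>-5); Beta at U (-3>-6); Gamma at U (-3=-3).

Alpha, Beta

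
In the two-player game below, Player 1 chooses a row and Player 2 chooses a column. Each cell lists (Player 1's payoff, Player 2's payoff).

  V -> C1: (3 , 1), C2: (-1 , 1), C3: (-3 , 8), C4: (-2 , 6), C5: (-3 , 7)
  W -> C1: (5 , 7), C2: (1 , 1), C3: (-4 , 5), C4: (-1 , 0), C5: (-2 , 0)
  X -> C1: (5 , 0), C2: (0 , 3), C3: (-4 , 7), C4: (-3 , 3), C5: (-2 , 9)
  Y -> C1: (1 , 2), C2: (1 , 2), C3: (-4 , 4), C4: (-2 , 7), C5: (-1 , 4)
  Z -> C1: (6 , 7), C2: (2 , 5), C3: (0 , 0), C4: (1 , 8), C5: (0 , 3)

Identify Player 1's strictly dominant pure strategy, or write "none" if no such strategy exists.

Z

Z vs V: C1: 6>3, C2: 2>-1, C3: 0>-3, C4: 1>-2, C5: 0>-3.
Z vs W: C1: 6>5, C2: 2>1, C3: 0>-4, C4: 1>-1, C5: 0>-2.
Z vs X: C1: 6>5, C2: 2>0, C3: 0>-4, C4: 1>-3, C5: 0>-2.
Z vs Y: C1: 6>1, C2: 2>1, C3: 0>-4, C4: 1>-2, C5: 0>-1.
Z strictly beats every other strategy against every opponent action, so it is strictly dominant.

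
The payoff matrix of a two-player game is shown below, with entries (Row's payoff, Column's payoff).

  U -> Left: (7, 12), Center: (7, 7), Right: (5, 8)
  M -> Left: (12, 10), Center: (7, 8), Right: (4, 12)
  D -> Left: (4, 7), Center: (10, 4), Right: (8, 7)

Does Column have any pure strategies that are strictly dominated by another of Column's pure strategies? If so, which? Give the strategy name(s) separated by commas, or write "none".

Left is not dominated — it holds its own against Center at U (12>7); Right at U (12>8).
Left strictly dominates Center — U: 12>7, M: 10>8, D: 7>4.
Nothing dominates Right: Left at M (12>10); Center at U (8>7).

Center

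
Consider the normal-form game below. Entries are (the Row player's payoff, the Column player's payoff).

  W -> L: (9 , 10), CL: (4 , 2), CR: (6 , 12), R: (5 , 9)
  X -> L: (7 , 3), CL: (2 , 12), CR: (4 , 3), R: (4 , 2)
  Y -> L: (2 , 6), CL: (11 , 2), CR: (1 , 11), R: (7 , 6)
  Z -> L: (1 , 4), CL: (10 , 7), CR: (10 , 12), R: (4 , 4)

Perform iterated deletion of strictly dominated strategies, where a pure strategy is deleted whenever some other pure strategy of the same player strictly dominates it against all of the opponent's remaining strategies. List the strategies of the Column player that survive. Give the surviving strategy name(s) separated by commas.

The Row player's strategy X is strictly dominated by W (L: 9>7, CL: 4>2, CR: 6>4, R: 5>4) and is removed.
Column L is eliminated: CR beats it against every remaining row (W: 12>10, Y: 11>6, Z: 12>4).
For the Column player, CR strictly dominates CL on the remaining rows (W: 12>2, Y: 11>2, Z: 12>7); eliminate CL.
Column R is eliminated: CR beats it against every remaining row (W: 12>9, Y: 11>6, Z: 12>4).
For the Row player, Z strictly dominates W on the remaining columns (CR: 10>6); eliminate W.
For the Row player, Z strictly dominates Y on the remaining columns (CR: 10>1); eliminate Y.
Among the remaining strategies, none is strictly dominated by another pure strategy of the same player, so the elimination stops.
Surviving strategies — the Row player: {Z}; the Column player: {CR}.

CR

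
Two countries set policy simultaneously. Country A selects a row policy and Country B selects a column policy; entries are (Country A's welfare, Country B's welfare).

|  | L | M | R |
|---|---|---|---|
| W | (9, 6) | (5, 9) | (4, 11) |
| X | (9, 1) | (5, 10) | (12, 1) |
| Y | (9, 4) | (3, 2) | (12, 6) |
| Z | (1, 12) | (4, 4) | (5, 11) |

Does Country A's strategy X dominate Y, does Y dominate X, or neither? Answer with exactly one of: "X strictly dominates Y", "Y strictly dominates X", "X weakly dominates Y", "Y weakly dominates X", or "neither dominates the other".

X's payoffs vs Y's, by Country B's action — L: 9=9, M: 5>3, R: 12=12.
X is at least as good everywhere and strictly better somewhere (tied only at L, R), so X weakly but not strictly dominates Y.

X weakly dominates Y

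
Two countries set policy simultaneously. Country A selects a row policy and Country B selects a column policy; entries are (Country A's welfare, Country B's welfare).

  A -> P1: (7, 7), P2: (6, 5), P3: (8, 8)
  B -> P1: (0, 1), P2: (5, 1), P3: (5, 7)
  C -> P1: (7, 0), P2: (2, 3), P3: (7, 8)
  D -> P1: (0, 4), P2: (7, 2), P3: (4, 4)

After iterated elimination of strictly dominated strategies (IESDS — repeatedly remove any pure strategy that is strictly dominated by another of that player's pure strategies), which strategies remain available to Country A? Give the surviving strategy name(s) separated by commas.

A

Row B is eliminated: A beats it against every remaining column (P1: 7>0, P2: 6>5, P3: 8>5).
For Country B, P3 strictly dominates P2 on the remaining rows (A: 8>5, C: 8>3, D: 4>2); eliminate P2.
Country A's strategy D is strictly dominated by A (P1: 7>0, P3: 8>4) and is removed.
Column P1 is eliminated: P3 beats it against every remaining row (A: 8>7, C: 8>0).
Country A's strategy C is strictly dominated by A (P3: 8>7) and is removed.
Among the remaining strategies, none is strictly dominated by another pure strategy of the same player, so the elimination stops.
Surviving strategies — Country A: {A}; Country B: {P3}.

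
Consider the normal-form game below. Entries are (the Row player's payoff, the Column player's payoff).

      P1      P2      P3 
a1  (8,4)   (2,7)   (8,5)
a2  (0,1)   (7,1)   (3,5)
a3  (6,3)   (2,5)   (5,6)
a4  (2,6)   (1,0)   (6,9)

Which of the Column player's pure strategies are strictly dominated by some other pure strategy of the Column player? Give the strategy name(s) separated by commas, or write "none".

P1

P1 is strictly dominated by P3 (a1: 5>4, a2: 5>1, a3: 6>3, a4: 9>6).
P2 is not dominated — it holds its own against P1 at a1 (7>4); P3 at a1 (7>5).
P3 is not dominated — it holds its own against P1 at a1 (5>4); P2 at a2 (5>1).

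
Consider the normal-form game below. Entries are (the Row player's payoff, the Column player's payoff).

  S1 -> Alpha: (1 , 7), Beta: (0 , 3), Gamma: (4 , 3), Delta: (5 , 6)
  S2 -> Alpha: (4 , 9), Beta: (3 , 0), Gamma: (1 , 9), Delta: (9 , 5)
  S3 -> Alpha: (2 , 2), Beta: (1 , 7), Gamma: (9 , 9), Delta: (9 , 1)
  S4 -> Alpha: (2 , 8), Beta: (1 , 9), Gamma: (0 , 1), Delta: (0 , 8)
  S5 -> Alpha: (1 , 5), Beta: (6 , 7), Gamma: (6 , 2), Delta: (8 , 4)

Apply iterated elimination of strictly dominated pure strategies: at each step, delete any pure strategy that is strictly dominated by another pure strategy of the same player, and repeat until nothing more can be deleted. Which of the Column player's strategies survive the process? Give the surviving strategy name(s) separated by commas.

Alpha, Beta, Gamma

Row S1 is eliminated: S3 beats it against every remaining column (Alpha: 2>1, Beta: 1>0, Gamma: 9>4, Delta: 9>5).
The Row player's strategy S4 is strictly dominated by S2 (Alpha: 4>2, Beta: 3>1, Gamma: 1>0, Delta: 9>0) and is removed.
The Column player's strategy Delta is strictly dominated by Alpha (S2: 9>5, S3: 2>1, S5: 5>4) and is removed.
Among the remaining strategies, none is strictly dominated by another pure strategy of the same player, so the elimination stops.
Surviving strategies — the Row player: {S2, S3, S5}; the Column player: {Alpha, Beta, Gamma}.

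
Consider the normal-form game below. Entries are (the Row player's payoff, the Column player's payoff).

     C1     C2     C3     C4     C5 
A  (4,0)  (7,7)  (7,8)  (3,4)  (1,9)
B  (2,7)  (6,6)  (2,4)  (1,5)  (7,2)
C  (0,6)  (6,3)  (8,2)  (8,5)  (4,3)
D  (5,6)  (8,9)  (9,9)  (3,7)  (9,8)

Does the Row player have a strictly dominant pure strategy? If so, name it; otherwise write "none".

none

A fails to dominate B at C5 (1<7).
B fails to dominate A at C1 (2<4).
C fails to dominate A at C1 (0<4).
D fails to dominate A at C4 (3=3).
No single strategy dominates all the others.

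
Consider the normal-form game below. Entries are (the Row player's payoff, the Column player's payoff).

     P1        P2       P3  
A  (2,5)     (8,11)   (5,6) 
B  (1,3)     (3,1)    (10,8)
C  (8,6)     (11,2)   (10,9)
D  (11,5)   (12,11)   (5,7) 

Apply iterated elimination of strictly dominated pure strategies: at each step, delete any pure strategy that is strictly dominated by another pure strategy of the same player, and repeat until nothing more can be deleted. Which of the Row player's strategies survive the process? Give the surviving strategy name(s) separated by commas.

B, C, D

Row A is eliminated: C beats it against every remaining column (P1: 8>2, P2: 11>8, P3: 10>5).
For the Column player, P3 strictly dominates P1 on the remaining rows (B: 8>3, C: 9>6, D: 7>5); eliminate P1.
Among the remaining strategies, none is strictly dominated by another pure strategy of the same player, so the elimination stops.
Surviving strategies — the Row player: {B, C, D}; the Column player: {P2, P3}.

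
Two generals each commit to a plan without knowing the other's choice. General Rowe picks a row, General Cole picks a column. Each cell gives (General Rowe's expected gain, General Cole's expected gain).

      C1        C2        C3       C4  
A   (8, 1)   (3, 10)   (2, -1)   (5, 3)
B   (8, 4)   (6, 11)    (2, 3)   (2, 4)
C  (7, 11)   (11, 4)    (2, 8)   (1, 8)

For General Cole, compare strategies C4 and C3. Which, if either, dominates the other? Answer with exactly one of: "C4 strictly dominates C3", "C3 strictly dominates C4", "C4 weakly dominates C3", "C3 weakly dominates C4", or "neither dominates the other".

Compare C4 to C3 across each opponent action: A: 3>-1, B: 4>3, C: 8=8.
C4 is at least as good everywhere and strictly better somewhere (tied only at C), so C4 weakly but not strictly dominates C3.

C4 weakly dominates C3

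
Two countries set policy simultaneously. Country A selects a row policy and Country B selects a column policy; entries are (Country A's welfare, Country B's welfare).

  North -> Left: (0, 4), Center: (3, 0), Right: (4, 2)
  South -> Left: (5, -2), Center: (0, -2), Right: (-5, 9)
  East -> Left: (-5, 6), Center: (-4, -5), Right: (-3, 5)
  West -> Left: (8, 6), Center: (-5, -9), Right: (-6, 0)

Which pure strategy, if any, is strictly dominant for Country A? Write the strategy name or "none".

none

North fails to dominate South at Left (0<5).
South fails to dominate North at Center (0<3).
East fails to dominate North at Left (-5<0).
West fails to dominate North at Center (-5<3).
No single strategy dominates all the others.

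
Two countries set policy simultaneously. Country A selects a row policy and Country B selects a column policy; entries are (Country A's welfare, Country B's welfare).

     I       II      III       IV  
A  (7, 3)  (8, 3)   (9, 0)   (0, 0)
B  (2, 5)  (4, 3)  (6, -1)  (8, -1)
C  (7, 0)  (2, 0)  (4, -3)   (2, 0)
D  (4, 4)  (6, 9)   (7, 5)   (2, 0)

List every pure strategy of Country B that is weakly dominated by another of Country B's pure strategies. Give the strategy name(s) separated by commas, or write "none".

Nothing dominates I: II at B (5>3); III at A (3>0); IV at A (3>0).
II is not dominated — it holds its own against I at D (9>4); III at A (3>0); IV at A (3>0).
III is weakly dominated by II (A: 3>0, B: 3>-1, C: 0>-3, D: 9>5).
IV: dominated, since I does at least as well everywhere (A: 3>0, B: 5>-1, C: 0=0, D: 4>0).

III, IV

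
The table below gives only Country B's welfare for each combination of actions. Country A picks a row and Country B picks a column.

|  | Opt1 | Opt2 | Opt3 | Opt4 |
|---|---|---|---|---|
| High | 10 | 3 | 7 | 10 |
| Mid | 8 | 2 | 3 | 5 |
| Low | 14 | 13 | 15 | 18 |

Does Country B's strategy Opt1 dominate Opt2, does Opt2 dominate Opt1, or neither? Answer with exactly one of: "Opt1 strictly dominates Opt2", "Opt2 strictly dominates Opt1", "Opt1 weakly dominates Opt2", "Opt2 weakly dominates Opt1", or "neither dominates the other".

Opt1 strictly dominates Opt2

Opt1's payoffs vs Opt2's, by Country A's action — High: 10>3, Mid: 8>2, Low: 14>13.
Opt1 gives a strictly higher payoff against each choice by Country A, so Opt1 strictly dominates Opt2.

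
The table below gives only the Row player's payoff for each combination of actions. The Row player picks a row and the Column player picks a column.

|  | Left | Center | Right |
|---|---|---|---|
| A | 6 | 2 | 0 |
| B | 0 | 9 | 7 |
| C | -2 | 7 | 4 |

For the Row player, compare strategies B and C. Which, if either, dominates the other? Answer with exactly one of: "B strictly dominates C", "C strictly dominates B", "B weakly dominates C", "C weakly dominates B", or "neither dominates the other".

Compare B to C across each choice by the Column player: Left: 0>-2, Center: 9>7, Right: 7>4.
Every comparison favours B, so B strictly dominates C.

B strictly dominates C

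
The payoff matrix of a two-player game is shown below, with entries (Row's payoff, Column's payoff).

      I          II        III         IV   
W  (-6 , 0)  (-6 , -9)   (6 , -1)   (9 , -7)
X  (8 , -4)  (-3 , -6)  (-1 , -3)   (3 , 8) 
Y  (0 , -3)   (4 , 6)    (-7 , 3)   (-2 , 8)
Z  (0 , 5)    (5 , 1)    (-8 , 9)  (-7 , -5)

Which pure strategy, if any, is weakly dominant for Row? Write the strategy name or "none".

none

W fails to dominate X at I (-6<8).
X fails to dominate W at III (-1<6).
Y fails to dominate W at III (-7<6).
Z fails to dominate W at III (-8<6).
No single strategy dominates all the others.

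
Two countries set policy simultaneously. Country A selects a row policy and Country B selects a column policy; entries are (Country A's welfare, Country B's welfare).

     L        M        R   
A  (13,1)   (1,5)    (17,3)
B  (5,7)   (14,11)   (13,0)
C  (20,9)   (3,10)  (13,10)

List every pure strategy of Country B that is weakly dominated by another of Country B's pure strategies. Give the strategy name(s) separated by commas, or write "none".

M weakly dominates L — A: 5>1, B: 11>7, C: 10>9.
Nothing dominates M: L at A (5>1); R at A (5>3).
M weakly dominates R — A: 5>3, B: 11>0, C: 10=10.

L, R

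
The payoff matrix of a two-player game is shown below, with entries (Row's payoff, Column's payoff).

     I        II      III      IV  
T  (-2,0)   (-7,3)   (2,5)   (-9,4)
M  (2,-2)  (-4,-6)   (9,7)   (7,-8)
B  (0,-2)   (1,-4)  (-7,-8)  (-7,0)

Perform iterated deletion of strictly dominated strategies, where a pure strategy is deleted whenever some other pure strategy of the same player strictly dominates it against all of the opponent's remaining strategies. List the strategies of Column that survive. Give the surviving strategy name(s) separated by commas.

For Row, M strictly dominates T on the remaining columns (I: 2>-2, II: -4>-7, III: 9>2, IV: 7>-9); eliminate T.
For Column, I strictly dominates II on the remaining rows (M: -2>-6, B: -2>-4); eliminate II.
Row's strategy B is strictly dominated by M (I: 2>0, III: 9>-7, IV: 7>-7) and is removed.
Column's strategy I is strictly dominated by III (M: 7>-2) and is removed.
Column's strategy IV is strictly dominated by III (M: 7>-8) and is removed.
Among the remaining strategies, none is strictly dominated by another pure strategy of the same player, so the elimination stops.
Surviving strategies — Row: {M}; Column: {III}.

III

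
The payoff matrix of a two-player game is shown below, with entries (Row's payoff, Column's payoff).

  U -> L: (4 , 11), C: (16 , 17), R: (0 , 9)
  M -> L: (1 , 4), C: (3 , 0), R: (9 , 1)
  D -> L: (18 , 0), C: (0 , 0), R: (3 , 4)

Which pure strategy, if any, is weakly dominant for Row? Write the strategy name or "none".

U fails to dominate M at R (0<9).
M fails to dominate U at L (1<4).
D fails to dominate U at C (0<16).
No single strategy dominates all the others.

none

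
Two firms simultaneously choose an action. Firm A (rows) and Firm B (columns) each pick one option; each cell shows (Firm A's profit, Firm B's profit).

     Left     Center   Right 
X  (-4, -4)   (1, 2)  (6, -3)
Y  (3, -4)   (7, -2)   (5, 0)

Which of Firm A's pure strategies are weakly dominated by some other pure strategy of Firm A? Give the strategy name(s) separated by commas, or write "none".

none

X: no other strategy beats it everywhere (Y at Right (6>5)).
Nothing dominates Y: X at Left (3>-4).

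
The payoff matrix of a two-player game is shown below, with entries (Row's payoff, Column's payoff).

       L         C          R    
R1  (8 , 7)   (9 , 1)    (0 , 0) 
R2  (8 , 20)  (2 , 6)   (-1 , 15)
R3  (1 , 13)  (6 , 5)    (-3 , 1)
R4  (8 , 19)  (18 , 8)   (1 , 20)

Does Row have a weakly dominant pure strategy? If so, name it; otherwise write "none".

R4

R4 vs R1: L: 8=8, C: 18>9, R: 1>0.
R4 vs R2: L: 8=8, C: 18>2, R: 1>-1.
R4 vs R3: L: 8>1, C: 18>6, R: 1>-3.
R4 is at least as good as every other strategy against every opponent action, so it is weakly dominant.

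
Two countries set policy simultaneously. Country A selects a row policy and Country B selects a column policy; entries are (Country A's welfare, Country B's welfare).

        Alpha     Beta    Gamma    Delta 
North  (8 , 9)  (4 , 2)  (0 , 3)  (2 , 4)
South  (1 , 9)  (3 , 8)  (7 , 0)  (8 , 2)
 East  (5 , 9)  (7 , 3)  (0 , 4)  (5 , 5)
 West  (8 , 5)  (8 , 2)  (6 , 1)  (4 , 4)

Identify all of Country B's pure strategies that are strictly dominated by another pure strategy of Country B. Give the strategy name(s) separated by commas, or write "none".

Nothing dominates Alpha: Beta at North (9>2); Gamma at North (9>3); Delta at North (9>4).
Beta: dominated, since Alpha does at least as well everywhere (North: 9>2, South: 9>8, East: 9>3, West: 5>2).
Alpha strictly dominates Gamma — North: 9>3, South: 9>0, East: 9>4, West: 5>1.
Delta is strictly dominated by Alpha (North: 9>4, South: 9>2, East: 9>5, West: 5>4).

Beta, Gamma, Delta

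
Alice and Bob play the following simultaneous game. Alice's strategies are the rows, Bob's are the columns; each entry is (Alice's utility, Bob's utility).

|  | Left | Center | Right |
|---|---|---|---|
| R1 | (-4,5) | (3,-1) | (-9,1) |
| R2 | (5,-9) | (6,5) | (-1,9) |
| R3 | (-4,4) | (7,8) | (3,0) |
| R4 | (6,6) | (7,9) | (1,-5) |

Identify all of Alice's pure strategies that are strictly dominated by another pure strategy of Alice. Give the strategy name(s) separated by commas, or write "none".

R1: dominated, since R2 does at least as well everywhere (Left: 5>-4, Center: 6>3, Right: -1>-9).
R4 strictly dominates R2 — Left: 6>5, Center: 7>6, Right: 1>-1.
R3: no other strategy beats it everywhere (R1 at Left (-4=-4); R2 at Center (7>6); R4 at Center (7=7)).
R4: no other strategy beats it everywhere (R1 at Left (6>-4); R2 at Left (6>5); R3 at Left (6>-4)).

R1, R2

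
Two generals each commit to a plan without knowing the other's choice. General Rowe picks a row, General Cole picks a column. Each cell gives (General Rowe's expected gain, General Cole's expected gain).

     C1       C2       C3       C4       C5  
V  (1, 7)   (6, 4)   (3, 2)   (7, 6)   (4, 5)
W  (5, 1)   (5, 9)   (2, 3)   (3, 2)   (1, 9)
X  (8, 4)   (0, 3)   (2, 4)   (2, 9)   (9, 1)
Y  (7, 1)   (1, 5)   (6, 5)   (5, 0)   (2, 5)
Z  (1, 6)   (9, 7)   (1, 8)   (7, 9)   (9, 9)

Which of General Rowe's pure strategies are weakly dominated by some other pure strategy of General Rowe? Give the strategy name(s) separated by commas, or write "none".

V is not dominated — it holds its own against W at C2 (6>5); X at C2 (6>0); Y at C2 (6>1); Z at C3 (3>1).
W: no other strategy beats it everywhere (V at C1 (5>1); X at C2 (5>0); Y at C2 (5>1); Z at C1 (5>1)).
X is not dominated — it holds its own against V at C1 (8>1); W at C1 (8>5); Y at C1 (8>7); Z at C1 (8>1).
Y is not dominated — it holds its own against V at C1 (7>1); W at C1 (7>5); X at C2 (1>0); Z at C1 (7>1).
Z: no other strategy beats it everywhere (V at C2 (9>6); W at C2 (9>5); X at C2 (9>0); Y at C2 (9>1)).

none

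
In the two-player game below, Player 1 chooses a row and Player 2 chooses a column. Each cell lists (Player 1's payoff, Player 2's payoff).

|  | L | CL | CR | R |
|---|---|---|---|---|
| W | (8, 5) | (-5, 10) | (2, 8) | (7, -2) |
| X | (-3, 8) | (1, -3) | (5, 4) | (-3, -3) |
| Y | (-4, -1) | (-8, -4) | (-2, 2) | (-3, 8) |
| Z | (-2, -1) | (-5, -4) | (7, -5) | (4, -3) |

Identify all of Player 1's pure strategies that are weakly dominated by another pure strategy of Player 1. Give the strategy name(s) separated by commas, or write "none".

Y

W is not dominated — it holds its own against X at L (8>-3); Y at L (8>-4); Z at L (8>-2).
X is not dominated — it holds its own against W at CL (1>-5); Y at L (-3>-4); Z at CL (1>-5).
Y: dominated, since W does at least as well everywhere (L: 8>-4, CL: -5>-8, CR: 2>-2, R: 7>-3).
Nothing dominates Z: W at CR (7>2); X at L (-2>-3); Y at L (-2>-4).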